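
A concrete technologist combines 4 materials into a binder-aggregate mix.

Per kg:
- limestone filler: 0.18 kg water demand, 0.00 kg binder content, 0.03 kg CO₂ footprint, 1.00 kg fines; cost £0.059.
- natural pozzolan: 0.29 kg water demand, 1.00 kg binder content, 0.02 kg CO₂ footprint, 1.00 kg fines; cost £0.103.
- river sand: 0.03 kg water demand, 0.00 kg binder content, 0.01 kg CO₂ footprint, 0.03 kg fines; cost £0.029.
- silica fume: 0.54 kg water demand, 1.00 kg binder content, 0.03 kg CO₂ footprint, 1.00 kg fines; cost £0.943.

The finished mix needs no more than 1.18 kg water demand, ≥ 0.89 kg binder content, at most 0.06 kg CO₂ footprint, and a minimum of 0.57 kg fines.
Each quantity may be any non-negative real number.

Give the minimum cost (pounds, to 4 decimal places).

Let x1 = kg of limestone filler, x2 = kg of natural pozzolan, x3 = kg of river sand, x4 = kg of silica fume.
Minimise 0.059x1 + 0.103x2 + 0.029x3 + 0.943x4 with:
  0.18x1 + 0.29x2 + 0.03x3 + 0.54x4 ≤ 1.18   (water demand)
  1x2 + 1x4 ≥ 0.89   (binder content)
  0.03x1 + 0.02x2 + 0.01x3 + 0.03x4 ≤ 0.06   (CO₂ footprint)
  1x1 + 1x2 + 0.03x3 + 1x4 ≥ 0.57   (fines)
  x1, x2, x3, x4 ≥ 0.
The minimum-cost mix takes nothing from limestone filler, river sand, silica fume — only natural pozzolan. The binder content requirement is met with equality.
That vertex is x2 = 0.89.
Objective = 0.103·0.89 = 0.091670.

£0.0917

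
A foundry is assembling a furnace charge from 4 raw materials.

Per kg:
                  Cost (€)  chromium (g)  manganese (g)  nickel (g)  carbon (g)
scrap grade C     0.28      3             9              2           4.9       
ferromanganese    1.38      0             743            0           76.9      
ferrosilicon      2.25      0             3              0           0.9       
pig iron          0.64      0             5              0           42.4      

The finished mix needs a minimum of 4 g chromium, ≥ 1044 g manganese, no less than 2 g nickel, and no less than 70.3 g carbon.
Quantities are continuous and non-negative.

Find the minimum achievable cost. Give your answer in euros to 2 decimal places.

€2.29

Let x1 = kg of scrap grade C, x2 = kg of ferromanganese, x3 = kg of ferrosilicon, x4 = kg of pig iron.
Minimize 0.28x1 + 1.38x2 + 2.25x3 + 0.64x4 s.t.:
  3x1 ≥ 4   (chromium)
  9x1 + 743x2 + 3x3 + 5x4 ≥ 1044   (manganese)
  2x1 ≥ 2   (nickel)
  4.9x1 + 76.9x2 + 0.9x3 + 42.4x4 ≥ 70.3   (carbon)
  x1, x2, x3, x4 ≥ 0.
The optimal basis is {scrap grade C, ferromanganese}; ferrosilicon, pig iron drop out. Binding constraints: chromium and manganese.
So scrap grade C = 1.333 kg, ferromanganese = 1.389 kg.
Hence cost = 0.28·1.333 + 1.38·1.389 = €2.2901.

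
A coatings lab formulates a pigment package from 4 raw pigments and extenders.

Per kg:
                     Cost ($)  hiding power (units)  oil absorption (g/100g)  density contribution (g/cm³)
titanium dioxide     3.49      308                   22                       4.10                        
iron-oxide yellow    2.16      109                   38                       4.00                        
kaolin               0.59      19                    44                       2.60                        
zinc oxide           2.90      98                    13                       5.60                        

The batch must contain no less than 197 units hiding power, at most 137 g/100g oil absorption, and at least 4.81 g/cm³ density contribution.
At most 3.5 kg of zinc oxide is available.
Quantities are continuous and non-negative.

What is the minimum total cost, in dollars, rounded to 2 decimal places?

Set it up as a linear program. Let x1 = kg of titanium dioxide, x2 = kg of iron-oxide yellow, x3 = kg of kaolin, x4 = kg of zinc oxide.
min 3.49x1 + 2.16x2 + 0.59x3 + 2.9x4 s.t.:
  308x1 + 109x2 + 19x3 + 98x4 ≥ 197   (hiding power)
  22x1 + 38x2 + 44x3 + 13x4 ≤ 137   (oil absorption)
  4.1x1 + 4x2 + 2.6x3 + 5.6x4 ≥ 4.81   (density contribution)
  x4 ≤ 3.5
  x1, x2, x3, x4 ≥ 0.
The minimum-cost mix takes nothing from iron-oxide yellow, zinc oxide — only titanium dioxide, kaolin. There the hiding power and density contribution constraints are tight.
That vertex is x1 = 0.5821, x3 = 0.9321.
Total cost: 3.49·0.5821 + 0.59·0.9321 = 2.5815.

$2.58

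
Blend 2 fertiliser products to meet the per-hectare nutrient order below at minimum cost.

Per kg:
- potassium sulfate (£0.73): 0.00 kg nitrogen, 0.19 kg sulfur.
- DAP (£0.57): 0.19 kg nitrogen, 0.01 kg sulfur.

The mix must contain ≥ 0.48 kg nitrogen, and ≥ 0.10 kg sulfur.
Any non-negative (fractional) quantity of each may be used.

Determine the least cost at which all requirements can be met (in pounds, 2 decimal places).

Set it up as a linear program. Let x1 = kg of potassium sulfate, x2 = kg of DAP.
Minimize 0.73x1 + 0.57x2 s.t.:
  0.19x2 ≥ 0.48   (nitrogen)
  0.19x1 + 0.01x2 ≥ 0.1   (sulfur)
  x1, x2 ≥ 0.
Both inputs are positive at the optimum. The nitrogen and sulfur requirements are met with equality.
So potassium sulfate = 0.3934 kg, DAP = 2.526 kg.
Hence cost = 0.73·0.3934 + 0.57·2.526 = £1.7270.

£1.73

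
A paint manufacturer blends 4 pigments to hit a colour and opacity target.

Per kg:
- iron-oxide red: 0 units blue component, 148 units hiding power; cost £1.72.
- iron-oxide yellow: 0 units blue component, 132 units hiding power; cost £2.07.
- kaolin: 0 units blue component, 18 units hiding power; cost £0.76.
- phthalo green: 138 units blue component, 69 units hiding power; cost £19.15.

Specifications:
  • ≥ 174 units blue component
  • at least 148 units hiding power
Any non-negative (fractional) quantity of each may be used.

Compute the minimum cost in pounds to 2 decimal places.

£24.85

Let x1 = kg of iron-oxide red, x2 = kg of iron-oxide yellow, x3 = kg of kaolin, x4 = kg of phthalo green.
Minimise 1.72x1 + 2.07x2 + 0.76x3 + 19.15x4 with:
  138x4 ≥ 174   (blue component)
  148x1 + 132x2 + 18x3 + 69x4 ≥ 148   (hiding power)
  x1, x2, x3, x4 ≥ 0.
The cheapest feasible vertex uses only iron-oxide red, phthalo green; iron-oxide yellow, kaolin are not used. The blue component and hiding power requirements are met with equality.
Solving gives x1 = 0.412162, x4 = 1.26087.
Cost = 1.72·0.412162 + 19.15·1.26087 = 24.8546.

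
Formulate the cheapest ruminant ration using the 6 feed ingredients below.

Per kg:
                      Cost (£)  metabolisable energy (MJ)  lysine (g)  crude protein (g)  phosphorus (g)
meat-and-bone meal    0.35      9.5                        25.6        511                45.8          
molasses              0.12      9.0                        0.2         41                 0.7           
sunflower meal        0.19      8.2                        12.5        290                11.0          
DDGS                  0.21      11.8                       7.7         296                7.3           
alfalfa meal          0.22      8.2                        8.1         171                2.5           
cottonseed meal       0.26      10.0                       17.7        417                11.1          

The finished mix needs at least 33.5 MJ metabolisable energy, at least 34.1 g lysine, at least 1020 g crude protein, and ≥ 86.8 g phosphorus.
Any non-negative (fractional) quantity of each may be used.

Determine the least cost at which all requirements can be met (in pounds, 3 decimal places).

£0.864

This is a linear program. Let x1 = kg of meat-and-bone meal, x2 = kg of molasses, x3 = kg of sunflower meal, x4 = kg of DDGS, x5 = kg of alfalfa meal, x6 = kg of cottonseed meal.
Minimise 0.35x1 + 0.12x2 + 0.19x3 + 0.21x4 + 0.22x5 + 0.26x6 with:
  9.5x1 + 9x2 + 8.2x3 + 11.8x4 + 8.2x5 + 10x6 ≥ 33.5   (metabolisable energy)
  25.6x1 + 0.2x2 + 12.5x3 + 7.7x4 + 8.1x5 + 17.7x6 ≥ 34.1   (lysine)
  511x1 + 41x2 + 290x3 + 296x4 + 171x5 + 417x6 ≥ 1020   (crude protein)
  45.8x1 + 0.7x2 + 11x3 + 7.3x4 + 2.5x5 + 11.1x6 ≥ 86.8   (phosphorus)
  x1, x2, x3, x4, x5, x6 ≥ 0.
At the optimum only meat-and-bone meal, molasses are positive (sunflower meal, DDGS, alfalfa meal, cottonseed meal = 0). The metabolisable energy and phosphorus requirements are met with equality.
Solving gives x1 = 1.868, x2 = 1.75.
Hence cost = 0.35·1.868 + 0.12·1.75 = £0.86380.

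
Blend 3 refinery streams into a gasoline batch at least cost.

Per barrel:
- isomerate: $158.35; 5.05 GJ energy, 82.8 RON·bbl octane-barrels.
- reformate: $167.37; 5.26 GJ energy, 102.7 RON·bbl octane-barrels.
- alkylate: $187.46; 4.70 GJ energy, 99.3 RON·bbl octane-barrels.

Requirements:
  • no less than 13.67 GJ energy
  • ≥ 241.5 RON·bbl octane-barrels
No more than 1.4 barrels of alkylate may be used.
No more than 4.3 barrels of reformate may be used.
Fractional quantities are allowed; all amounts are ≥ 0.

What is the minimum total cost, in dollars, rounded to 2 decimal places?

Let x1 = barrels of isomerate, x2 = barrels of reformate, x3 = barrels of alkylate.
min 158.35x1 + 167.37x2 + 187.46x3 s.t.:
  5.05x1 + 5.26x2 + 4.7x3 ≥ 13.67   (energy)
  82.8x1 + 102.7x2 + 99.3x3 ≥ 241.5   (octane-barrels)
  x3 ≤ 1.4
  x2 ≤ 4.3
  x1, x2, x3 ≥ 0.
The cheapest feasible vertex uses only isomerate, reformate; alkylate is not used. The energy and octane-barrels requirements are met with equality.
Solving gives x1 = 1.60779, x2 = 1.05525.
Hence cost = 158.35·1.60779 + 167.37·1.05525 = $431.2107.

$431.21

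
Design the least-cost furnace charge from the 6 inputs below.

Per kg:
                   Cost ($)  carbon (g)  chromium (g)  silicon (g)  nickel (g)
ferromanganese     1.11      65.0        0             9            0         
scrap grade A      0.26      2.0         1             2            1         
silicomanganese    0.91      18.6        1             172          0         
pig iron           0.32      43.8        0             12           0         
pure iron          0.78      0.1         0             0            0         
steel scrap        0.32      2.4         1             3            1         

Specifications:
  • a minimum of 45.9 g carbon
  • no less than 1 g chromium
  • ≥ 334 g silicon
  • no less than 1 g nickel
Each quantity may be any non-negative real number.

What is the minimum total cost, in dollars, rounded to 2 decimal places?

$2.06

Let x1 = kg of ferromanganese, x2 = kg of scrap grade A, x3 = kg of silicomanganese, x4 = kg of pig iron, x5 = kg of pure iron, x6 = kg of steel scrap.
min 1.11x1 + 0.26x2 + 0.91x3 + 0.32x4 + 0.78x5 + 0.32x6 with:
  65x1 + 2x2 + 18.6x3 + 43.8x4 + 0.1x5 + 2.4x6 ≥ 45.9   (carbon)
  1x2 + 1x3 + 1x6 ≥ 1   (chromium)
  9x1 + 2x2 + 172x3 + 12x4 + 3x6 ≥ 334   (silicon)
  1x2 + 1x6 ≥ 1   (nickel)
  x1, x2, x3, x4, x5, x6 ≥ 0.
At the optimum only scrap grade A, silicomanganese, pig iron are positive (ferromanganese, pure iron, steel scrap = 0). Binding constraints: carbon, silicon, nickel.
That vertex is x2 = 1, x3 = 1.917, x4 = 0.1882.
Total cost: 0.26·1 + 0.91·1.917 + 0.32·0.1882 = 2.0647.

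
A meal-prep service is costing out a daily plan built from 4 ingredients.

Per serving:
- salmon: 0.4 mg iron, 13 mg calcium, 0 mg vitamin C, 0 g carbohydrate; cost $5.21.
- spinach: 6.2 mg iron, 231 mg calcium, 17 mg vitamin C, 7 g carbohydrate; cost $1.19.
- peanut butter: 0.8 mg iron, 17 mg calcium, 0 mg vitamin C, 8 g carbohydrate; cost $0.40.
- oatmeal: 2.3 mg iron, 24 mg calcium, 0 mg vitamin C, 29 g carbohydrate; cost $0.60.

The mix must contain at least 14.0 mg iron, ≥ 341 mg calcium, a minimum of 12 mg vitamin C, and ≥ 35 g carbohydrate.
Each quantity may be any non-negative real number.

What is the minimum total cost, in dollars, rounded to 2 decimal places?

Let x1 = servings of salmon, x2 = servings of spinach, x3 = servings of peanut butter, x4 = servings of oatmeal.
Minimize 5.21x1 + 1.19x2 + 0.4x3 + 0.6x4 s.t.:
  0.4x1 + 6.2x2 + 0.8x3 + 2.3x4 ≥ 14   (iron)
  13x1 + 231x2 + 17x3 + 24x4 ≥ 341   (calcium)
  17x2 ≥ 12   (vitamin C)
  7x2 + 8x3 + 29x4 ≥ 35   (carbohydrate)
  x1, x2, x3, x4 ≥ 0.
At the optimum only spinach, oatmeal are positive (salmon, peanut butter = 0). Binding constraints: iron and carbohydrate.
That vertex is x2 = 1.988, x4 = 0.7269.
Objective = 1.19·1.988 + 0.6·0.7269 = 2.8019.

$2.80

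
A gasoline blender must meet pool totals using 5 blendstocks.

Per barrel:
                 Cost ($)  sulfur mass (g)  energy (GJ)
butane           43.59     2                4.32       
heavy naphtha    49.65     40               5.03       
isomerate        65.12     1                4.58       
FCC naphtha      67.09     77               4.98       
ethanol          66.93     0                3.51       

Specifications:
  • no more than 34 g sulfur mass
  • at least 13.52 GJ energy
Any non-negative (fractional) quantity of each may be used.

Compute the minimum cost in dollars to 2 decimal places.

Let x1 = barrels of butane, x2 = barrels of heavy naphtha, x3 = barrels of isomerate, x4 = barrels of FCC naphtha, x5 = barrels of ethanol.
Minimise 43.59x1 + 49.65x2 + 65.12x3 + 67.09x4 + 66.93x5 s.t.:
  2x1 + 40x2 + 1x3 + 77x4 ≤ 34   (sulfur mass)
  4.32x1 + 5.03x2 + 4.58x3 + 4.98x4 + 3.51x5 ≥ 13.52   (energy)
  x1, x2, x3, x4, x5 ≥ 0.
The minimum-cost mix takes nothing from isomerate, FCC naphtha, ethanol — only butane, heavy naphtha. The sulfur mass and energy requirements are met with equality.
Optimal quantities: butane = 2.2722 barrels, heavy naphtha = 0.73639 barrels.
Total cost: 43.59·2.2722 + 49.65·0.73639 = 135.6070.

$135.61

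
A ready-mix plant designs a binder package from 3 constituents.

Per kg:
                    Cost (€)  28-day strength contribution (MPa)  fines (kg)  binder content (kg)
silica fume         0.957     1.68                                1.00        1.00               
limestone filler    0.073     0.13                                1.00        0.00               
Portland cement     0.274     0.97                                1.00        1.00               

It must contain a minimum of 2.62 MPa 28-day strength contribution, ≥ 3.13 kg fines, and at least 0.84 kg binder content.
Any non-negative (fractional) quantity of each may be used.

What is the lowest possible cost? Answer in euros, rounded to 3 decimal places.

€0.758

Set it up as a linear program. Let x1 = kg of silica fume, x2 = kg of limestone filler, x3 = kg of Portland cement.
Minimize 0.957x1 + 0.073x2 + 0.274x3 with:
  1.68x1 + 0.13x2 + 0.97x3 ≥ 2.62   (28-day strength contribution)
  1x1 + 1x2 + 1x3 ≥ 3.13   (fines)
  1x1 + 1x3 ≥ 0.84   (binder content)
  x1, x2, x3 ≥ 0.
The cheapest feasible vertex uses only limestone filler, Portland cement; silica fume is not used. Binding constraints: 28-day strength contribution and fines.
Optimal quantities: limestone filler = 0.4954 kg, Portland cement = 2.635 kg.
Hence cost = 0.073·0.4954 + 0.274·2.635 = €0.75815.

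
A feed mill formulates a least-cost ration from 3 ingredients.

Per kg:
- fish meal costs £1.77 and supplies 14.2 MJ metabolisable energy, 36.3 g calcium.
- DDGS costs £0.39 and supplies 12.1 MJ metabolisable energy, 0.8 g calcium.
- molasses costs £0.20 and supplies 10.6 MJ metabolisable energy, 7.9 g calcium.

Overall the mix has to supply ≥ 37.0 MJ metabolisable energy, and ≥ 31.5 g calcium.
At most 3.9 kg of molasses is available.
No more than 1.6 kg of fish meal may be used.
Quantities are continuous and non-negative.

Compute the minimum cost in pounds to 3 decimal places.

Let x1 = kg of fish meal, x2 = kg of DDGS, x3 = kg of molasses.
Minimize 1.77x1 + 0.39x2 + 0.2x3 subject to:
  14.2x1 + 12.1x2 + 10.6x3 ≥ 37   (metabolisable energy)
  36.3x1 + 0.8x2 + 7.9x3 ≥ 31.5   (calcium)
  x3 ≤ 3.9
  x1 ≤ 1.6
  x1, x2, x3 ≥ 0.
At the optimum only fish meal, molasses are positive (DDGS = 0). Binding constraints: calcium and the molasses cap.
So fish meal = 0.01901 kg, molasses = 3.9 kg.
Objective = 1.77·0.01901 + 0.2·3.9 = 0.81365.

£0.814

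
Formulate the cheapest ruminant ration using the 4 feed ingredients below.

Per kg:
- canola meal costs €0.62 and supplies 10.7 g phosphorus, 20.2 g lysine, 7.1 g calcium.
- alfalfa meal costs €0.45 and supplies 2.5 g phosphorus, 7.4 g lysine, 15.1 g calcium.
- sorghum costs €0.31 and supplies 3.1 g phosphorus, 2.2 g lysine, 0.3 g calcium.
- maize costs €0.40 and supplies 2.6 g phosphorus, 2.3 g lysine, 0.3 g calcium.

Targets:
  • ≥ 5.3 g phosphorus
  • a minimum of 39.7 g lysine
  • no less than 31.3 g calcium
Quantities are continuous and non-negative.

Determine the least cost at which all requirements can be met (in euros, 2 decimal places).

€1.53

Set it up as a linear program. Let x1 = kg of canola meal, x2 = kg of alfalfa meal, x3 = kg of sorghum, x4 = kg of maize.
Minimise 0.62x1 + 0.45x2 + 0.31x3 + 0.4x4 s.t.:
  10.7x1 + 2.5x2 + 3.1x3 + 2.6x4 ≥ 5.3   (phosphorus)
  20.2x1 + 7.4x2 + 2.2x3 + 2.3x4 ≥ 39.7   (lysine)
  7.1x1 + 15.1x2 + 0.3x3 + 0.3x4 ≥ 31.3   (calcium)
  x1, x2, x3, x4 ≥ 0.
The minimum-cost mix takes nothing from sorghum, maize — only canola meal, alfalfa meal. There the lysine and calcium constraints are tight.
Solving gives x1 = 1.457, x2 = 1.388.
Cost = 0.62·1.457 + 0.45·1.388 = 1.5279.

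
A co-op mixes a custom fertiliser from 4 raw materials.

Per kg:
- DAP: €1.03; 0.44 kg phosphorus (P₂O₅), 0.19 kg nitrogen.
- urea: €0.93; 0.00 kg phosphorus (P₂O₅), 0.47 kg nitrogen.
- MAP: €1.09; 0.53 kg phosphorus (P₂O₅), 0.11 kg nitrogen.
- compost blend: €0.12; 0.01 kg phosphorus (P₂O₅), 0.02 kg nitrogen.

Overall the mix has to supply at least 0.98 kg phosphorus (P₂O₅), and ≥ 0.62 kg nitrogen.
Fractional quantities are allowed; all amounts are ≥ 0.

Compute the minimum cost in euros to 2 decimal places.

€2.68

This is a linear program. Let x1 = kg of DAP, x2 = kg of urea, x3 = kg of MAP, x4 = kg of compost blend.
Minimise 1.03x1 + 0.93x2 + 1.09x3 + 0.12x4 with:
  0.44x1 + 0.53x3 + 0.01x4 ≥ 0.98   (phosphorus (P₂O₅))
  0.19x1 + 0.47x2 + 0.11x3 + 0.02x4 ≥ 0.62   (nitrogen)
  x1, x2, x3, x4 ≥ 0.
The minimum-cost mix takes nothing from MAP, compost blend — only DAP, urea. Binding constraints: phosphorus (P₂O₅) and nitrogen.
Optimal quantities: DAP = 2.227 kg, urea = 0.4188 kg.
Total cost: 1.03·2.227 + 0.93·0.4188 = 2.6833.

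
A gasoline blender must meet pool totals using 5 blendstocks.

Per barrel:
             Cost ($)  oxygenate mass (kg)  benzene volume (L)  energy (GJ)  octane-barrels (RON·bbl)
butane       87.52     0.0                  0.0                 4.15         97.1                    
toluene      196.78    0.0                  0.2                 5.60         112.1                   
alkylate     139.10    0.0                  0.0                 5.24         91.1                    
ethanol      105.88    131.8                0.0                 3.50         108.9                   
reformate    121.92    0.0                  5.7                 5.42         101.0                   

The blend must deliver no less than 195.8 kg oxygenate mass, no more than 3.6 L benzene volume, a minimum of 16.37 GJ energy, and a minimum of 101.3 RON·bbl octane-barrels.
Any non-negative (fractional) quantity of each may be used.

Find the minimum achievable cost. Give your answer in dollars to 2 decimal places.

This is a linear program. Let x1 = barrels of butane, x2 = barrels of toluene, x3 = barrels of alkylate, x4 = barrels of ethanol, x5 = barrels of reformate.
min 87.52x1 + 196.78x2 + 139.1x3 + 105.88x4 + 121.92x5 s.t.:
  131.8x4 ≥ 195.8   (oxygenate mass)
  0.2x2 + 5.7x5 ≤ 3.6   (benzene volume)
  4.15x1 + 5.6x2 + 5.24x3 + 3.5x4 + 5.42x5 ≥ 16.37   (energy)
  97.1x1 + 112.1x2 + 91.1x3 + 108.9x4 + 101x5 ≥ 101.3   (octane-barrels)
  x1, x2, x3, x4, x5 ≥ 0.
The minimum-cost mix takes nothing from toluene, alkylate, reformate — only butane, ethanol. The oxygenate mass and energy requirements are met with equality.
That vertex is x1 = 2.6917, x4 = 1.4856.
Total cost: 87.52·2.6917 + 105.88·1.4856 = 392.8729.

$392.87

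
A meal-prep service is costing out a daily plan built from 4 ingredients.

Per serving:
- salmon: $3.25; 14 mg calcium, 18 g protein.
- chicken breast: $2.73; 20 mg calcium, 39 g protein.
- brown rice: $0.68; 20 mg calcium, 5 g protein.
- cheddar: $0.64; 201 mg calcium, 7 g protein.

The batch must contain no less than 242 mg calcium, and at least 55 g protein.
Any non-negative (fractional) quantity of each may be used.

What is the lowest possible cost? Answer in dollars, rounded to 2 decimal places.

Let x1 = servings of salmon, x2 = servings of chicken breast, x3 = servings of brown rice, x4 = servings of cheddar.
Minimize 3.25x1 + 2.73x2 + 0.68x3 + 0.64x4 s.t.:
  14x1 + 20x2 + 20x3 + 201x4 ≥ 242   (calcium)
  18x1 + 39x2 + 5x3 + 7x4 ≥ 55   (protein)
  x1, x2, x3, x4 ≥ 0.
The cheapest feasible vertex uses only chicken breast, cheddar; salmon, brown rice are not used. Binding constraints: calcium and protein.
Optimal quantities: chicken breast = 1.216 servings, cheddar = 1.083 servings.
Objective = 2.73·1.216 + 0.64·1.083 = 4.0128.

$4.01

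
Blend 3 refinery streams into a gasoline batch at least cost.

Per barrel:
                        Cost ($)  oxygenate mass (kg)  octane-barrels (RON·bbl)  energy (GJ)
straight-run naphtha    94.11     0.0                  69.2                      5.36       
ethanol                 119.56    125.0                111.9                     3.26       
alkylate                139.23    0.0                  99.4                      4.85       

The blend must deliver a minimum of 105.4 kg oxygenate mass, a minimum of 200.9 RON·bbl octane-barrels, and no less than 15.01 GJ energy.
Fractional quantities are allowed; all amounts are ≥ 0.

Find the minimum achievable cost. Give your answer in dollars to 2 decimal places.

Let x1 = barrels of straight-run naphtha, x2 = barrels of ethanol, x3 = barrels of alkylate.
Minimize 94.11x1 + 119.56x2 + 139.23x3 subject to:
  125x2 ≥ 105.4   (oxygenate mass)
  69.2x1 + 111.9x2 + 99.4x3 ≥ 200.9   (octane-barrels)
  5.36x1 + 3.26x2 + 4.85x3 ≥ 15.01   (energy)
  x1, x2, x3 ≥ 0.
The cheapest feasible vertex uses only straight-run naphtha, ethanol; alkylate is not used. Binding constraints: oxygenate mass and energy.
That vertex is x1 = 2.2875, x2 = 0.8432.
Objective = 94.11·2.2875 + 119.56·0.8432 = 316.0896.

$316.09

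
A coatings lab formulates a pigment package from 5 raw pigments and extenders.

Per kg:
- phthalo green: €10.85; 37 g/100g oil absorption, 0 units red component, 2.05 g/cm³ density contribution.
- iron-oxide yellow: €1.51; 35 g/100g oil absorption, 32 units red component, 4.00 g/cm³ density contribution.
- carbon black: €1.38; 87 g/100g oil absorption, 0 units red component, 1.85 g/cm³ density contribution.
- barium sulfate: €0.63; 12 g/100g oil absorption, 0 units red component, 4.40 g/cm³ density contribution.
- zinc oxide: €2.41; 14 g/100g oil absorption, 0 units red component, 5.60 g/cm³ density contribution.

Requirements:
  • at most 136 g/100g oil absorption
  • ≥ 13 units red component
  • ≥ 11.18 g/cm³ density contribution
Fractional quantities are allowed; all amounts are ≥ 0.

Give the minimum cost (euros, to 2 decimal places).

€1.98

Let x1 = kg of phthalo green, x2 = kg of iron-oxide yellow, x3 = kg of carbon black, x4 = kg of barium sulfate, x5 = kg of zinc oxide.
Minimise 10.85x1 + 1.51x2 + 1.38x3 + 0.63x4 + 2.41x5 with:
  37x1 + 35x2 + 87x3 + 12x4 + 14x5 ≤ 136   (oil absorption)
  32x2 ≥ 13   (red component)
  2.05x1 + 4x2 + 1.85x3 + 4.4x4 + 5.6x5 ≥ 11.18   (density contribution)
  x1, x2, x3, x4, x5 ≥ 0.
The optimal basis is {iron-oxide yellow, barium sulfate}; phthalo green, carbon black, zinc oxide drop out. Binding constraints: red component and density contribution.
That vertex is x2 = 0.4062, x4 = 2.172.
Objective = 1.51·0.4062 + 0.63·2.172 = 1.9817.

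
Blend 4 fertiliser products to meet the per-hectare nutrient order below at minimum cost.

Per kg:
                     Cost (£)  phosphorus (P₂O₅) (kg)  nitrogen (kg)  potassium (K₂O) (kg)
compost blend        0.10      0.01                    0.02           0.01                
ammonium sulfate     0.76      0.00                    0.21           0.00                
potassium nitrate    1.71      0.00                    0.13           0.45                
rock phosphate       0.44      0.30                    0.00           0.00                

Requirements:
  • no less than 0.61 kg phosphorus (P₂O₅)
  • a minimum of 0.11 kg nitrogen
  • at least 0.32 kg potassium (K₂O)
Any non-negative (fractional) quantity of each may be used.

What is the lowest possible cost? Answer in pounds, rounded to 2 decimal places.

This is a linear program. Let x1 = kg of compost blend, x2 = kg of ammonium sulfate, x3 = kg of potassium nitrate, x4 = kg of rock phosphate.
Minimise 0.1x1 + 0.76x2 + 1.71x3 + 0.44x4 s.t.:
  0.01x1 + 0.3x4 ≥ 0.61   (phosphorus (P₂O₅))
  0.02x1 + 0.21x2 + 0.13x3 ≥ 0.11   (nitrogen)
  0.01x1 + 0.45x3 ≥ 0.32   (potassium (K₂O))
  x1, x2, x3, x4 ≥ 0.
The optimal basis is {compost blend, potassium nitrate, rock phosphate}; ammonium sulfate drops out. Binding constraints: phosphorus (P₂O₅), nitrogen, potassium (K₂O).
Solving gives x1 = 1.026, x3 = 0.6883, x4 = 1.999.
Hence cost = 0.1·1.026 + 1.71·0.6883 + 0.44·1.999 = £2.1592.

£2.16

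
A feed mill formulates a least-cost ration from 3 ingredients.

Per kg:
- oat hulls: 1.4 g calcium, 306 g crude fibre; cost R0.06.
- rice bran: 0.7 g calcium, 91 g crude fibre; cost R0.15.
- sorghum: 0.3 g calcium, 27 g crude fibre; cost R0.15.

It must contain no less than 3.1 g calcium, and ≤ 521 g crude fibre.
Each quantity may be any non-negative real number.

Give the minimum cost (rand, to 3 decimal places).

This is a linear program. Let x1 = kg of oat hulls, x2 = kg of rice bran, x3 = kg of sorghum.
Minimize 0.06x1 + 0.15x2 + 0.15x3 subject to:
  1.4x1 + 0.7x2 + 0.3x3 ≥ 3.1   (calcium)
  306x1 + 91x2 + 27x3 ≤ 521   (crude fibre)
  x1, x2, x3 ≥ 0.
The minimum-cost mix takes nothing from sorghum — only oat hulls, rice bran. Binding constraints: calcium and crude fibre.
That vertex is x1 = 0.9516, x2 = 2.525.
Objective = 0.06·0.9516 + 0.15·2.525 = 0.43585.

R0.436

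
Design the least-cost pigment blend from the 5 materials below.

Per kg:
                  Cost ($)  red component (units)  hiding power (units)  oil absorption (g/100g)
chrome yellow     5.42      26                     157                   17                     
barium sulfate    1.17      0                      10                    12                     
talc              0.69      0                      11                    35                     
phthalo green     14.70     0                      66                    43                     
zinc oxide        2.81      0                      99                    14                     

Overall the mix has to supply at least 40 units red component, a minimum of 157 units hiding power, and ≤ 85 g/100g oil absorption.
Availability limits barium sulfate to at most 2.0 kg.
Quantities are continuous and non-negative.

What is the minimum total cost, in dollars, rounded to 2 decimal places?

$8.34

Let x1 = kg of chrome yellow, x2 = kg of barium sulfate, x3 = kg of talc, x4 = kg of phthalo green, x5 = kg of zinc oxide.
Minimise 5.42x1 + 1.17x2 + 0.69x3 + 14.7x4 + 2.81x5 s.t.:
  26x1 ≥ 40   (red component)
  157x1 + 10x2 + 11x3 + 66x4 + 99x5 ≥ 157   (hiding power)
  17x1 + 12x2 + 35x3 + 43x4 + 14x5 ≤ 85   (oil absorption)
  x2 ≤ 2
  x1, x2, x3, x4, x5 ≥ 0.
At the optimum only chrome yellow is positive (barium sulfate, talc, phthalo green, zinc oxide = 0). The red component requirement is met with equality.
So chrome yellow = 1.538 kg.
Objective = 5.42·1.538 = 8.3360.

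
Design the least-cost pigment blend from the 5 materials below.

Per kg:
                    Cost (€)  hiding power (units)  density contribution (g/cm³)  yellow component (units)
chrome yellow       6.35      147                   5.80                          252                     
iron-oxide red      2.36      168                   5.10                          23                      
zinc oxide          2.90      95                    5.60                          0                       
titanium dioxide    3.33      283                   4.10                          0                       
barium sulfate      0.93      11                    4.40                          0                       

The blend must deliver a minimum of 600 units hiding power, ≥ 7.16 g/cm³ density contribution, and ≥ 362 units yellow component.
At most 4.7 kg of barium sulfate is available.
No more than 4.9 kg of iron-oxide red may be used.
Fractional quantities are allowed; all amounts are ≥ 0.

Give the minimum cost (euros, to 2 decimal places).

€13.60

Set it up as a linear program. Let x1 = kg of chrome yellow, x2 = kg of iron-oxide red, x3 = kg of zinc oxide, x4 = kg of titanium dioxide, x5 = kg of barium sulfate.
min 6.35x1 + 2.36x2 + 2.9x3 + 3.33x4 + 0.93x5 subject to:
  147x1 + 168x2 + 95x3 + 283x4 + 11x5 ≥ 600   (hiding power)
  5.8x1 + 5.1x2 + 5.6x3 + 4.1x4 + 4.4x5 ≥ 7.16   (density contribution)
  252x1 + 23x2 ≥ 362   (yellow component)
  x5 ≤ 4.7
  x2 ≤ 4.9
  x1, x2, x3, x4, x5 ≥ 0.
The cheapest feasible vertex uses only chrome yellow, iron-oxide red; zinc oxide, titanium dioxide, barium sulfate are not used. The hiding power and yellow component requirements are met with equality.
Optimal quantities: chrome yellow = 1.207 kg, iron-oxide red = 2.515 kg.
Hence cost = 6.35·1.207 + 2.36·2.515 = €13.5999.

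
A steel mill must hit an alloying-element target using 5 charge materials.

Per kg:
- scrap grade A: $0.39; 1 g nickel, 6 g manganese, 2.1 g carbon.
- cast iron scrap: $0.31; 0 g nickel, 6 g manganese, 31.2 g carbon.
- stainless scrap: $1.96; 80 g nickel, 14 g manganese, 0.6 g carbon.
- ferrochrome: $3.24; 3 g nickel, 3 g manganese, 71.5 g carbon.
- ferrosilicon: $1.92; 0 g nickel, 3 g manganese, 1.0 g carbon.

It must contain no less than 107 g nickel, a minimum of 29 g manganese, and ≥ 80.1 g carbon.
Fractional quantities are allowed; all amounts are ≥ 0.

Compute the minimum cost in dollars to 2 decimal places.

This is a linear program. Let x1 = kg of scrap grade A, x2 = kg of cast iron scrap, x3 = kg of stainless scrap, x4 = kg of ferrochrome, x5 = kg of ferrosilicon.
min 0.39x1 + 0.31x2 + 1.96x3 + 3.24x4 + 1.92x5 with:
  1x1 + 80x3 + 3x4 ≥ 107   (nickel)
  6x1 + 6x2 + 14x3 + 3x4 + 3x5 ≥ 29   (manganese)
  2.1x1 + 31.2x2 + 0.6x3 + 71.5x4 + 1x5 ≥ 80.1   (carbon)
  x1, x2, x3, x4, x5 ≥ 0.
The optimal basis is {cast iron scrap, stainless scrap}; scrap grade A, ferrochrome, ferrosilicon drop out. The nickel and carbon requirements are met with equality.
That vertex is x2 = 2.542, x3 = 1.337.
Objective = 0.31·2.542 + 1.96·1.337 = 3.4085.

$3.41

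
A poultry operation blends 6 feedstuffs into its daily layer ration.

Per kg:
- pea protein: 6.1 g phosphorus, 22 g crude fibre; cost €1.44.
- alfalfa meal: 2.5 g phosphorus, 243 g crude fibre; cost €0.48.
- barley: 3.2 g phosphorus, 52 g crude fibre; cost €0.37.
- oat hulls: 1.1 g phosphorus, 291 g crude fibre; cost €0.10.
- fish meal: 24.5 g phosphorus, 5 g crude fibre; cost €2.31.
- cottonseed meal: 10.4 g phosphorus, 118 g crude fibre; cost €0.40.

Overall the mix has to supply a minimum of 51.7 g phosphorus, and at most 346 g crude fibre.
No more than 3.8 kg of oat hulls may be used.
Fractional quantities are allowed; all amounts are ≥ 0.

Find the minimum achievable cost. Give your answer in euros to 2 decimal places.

€3.19

Let x1 = kg of pea protein, x2 = kg of alfalfa meal, x3 = kg of barley, x4 = kg of oat hulls, x5 = kg of fish meal, x6 = kg of cottonseed meal.
Minimise 1.44x1 + 0.48x2 + 0.37x3 + 0.1x4 + 2.31x5 + 0.4x6 with:
  6.1x1 + 2.5x2 + 3.2x3 + 1.1x4 + 24.5x5 + 10.4x6 ≥ 51.7   (phosphorus)
  22x1 + 243x2 + 52x3 + 291x4 + 5x5 + 118x6 ≤ 346   (crude fibre)
  x4 ≤ 3.8
  x1, x2, x3, x4, x5, x6 ≥ 0.
The optimal basis is {fish meal, cottonseed meal}; pea protein, alfalfa meal, barley, oat hulls drop out. There the phosphorus and crude fibre constraints are tight.
Optimal quantities: fish meal = 0.8814 kg, cottonseed meal = 2.895 kg.
Hence cost = 2.31·0.8814 + 0.4·2.895 = €3.1940.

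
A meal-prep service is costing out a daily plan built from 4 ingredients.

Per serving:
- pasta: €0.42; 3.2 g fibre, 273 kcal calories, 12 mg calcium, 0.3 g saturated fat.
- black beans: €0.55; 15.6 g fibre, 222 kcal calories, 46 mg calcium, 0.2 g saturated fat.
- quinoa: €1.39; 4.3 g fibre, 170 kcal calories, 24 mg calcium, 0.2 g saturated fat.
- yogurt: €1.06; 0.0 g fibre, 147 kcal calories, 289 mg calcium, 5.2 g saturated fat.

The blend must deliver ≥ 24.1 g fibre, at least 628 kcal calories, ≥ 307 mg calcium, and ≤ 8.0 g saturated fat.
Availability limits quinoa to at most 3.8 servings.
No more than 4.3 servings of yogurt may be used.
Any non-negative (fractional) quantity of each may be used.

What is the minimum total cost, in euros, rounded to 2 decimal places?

€1.93

Let x1 = servings of pasta, x2 = servings of black beans, x3 = servings of quinoa, x4 = servings of yogurt.
min 0.42x1 + 0.55x2 + 1.39x3 + 1.06x4 subject to:
  3.2x1 + 15.6x2 + 4.3x3 ≥ 24.1   (fibre)
  273x1 + 222x2 + 170x3 + 147x4 ≥ 628   (calories)
  12x1 + 46x2 + 24x3 + 289x4 ≥ 307   (calcium)
  0.3x1 + 0.2x2 + 0.2x3 + 5.2x4 ≤ 8   (saturated fat)
  x3 ≤ 3.8
  x4 ≤ 4.3
  x1, x2, x3, x4 ≥ 0.
The minimum-cost mix takes nothing from quinoa — only pasta, black beans, yogurt. There the fibre, calories, calcium constraints are tight.
That vertex is x1 = 0.7297, x2 = 1.395, x4 = 0.8099.
Hence cost = 0.42·0.7297 + 0.55·1.395 + 1.06·0.8099 = €1.9322.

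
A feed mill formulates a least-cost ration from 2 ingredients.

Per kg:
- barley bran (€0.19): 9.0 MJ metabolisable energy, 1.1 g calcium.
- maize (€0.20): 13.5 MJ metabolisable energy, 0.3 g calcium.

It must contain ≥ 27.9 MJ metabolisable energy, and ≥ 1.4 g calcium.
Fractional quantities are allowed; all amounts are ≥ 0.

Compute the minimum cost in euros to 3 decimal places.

This is a linear program. Let x1 = kg of barley bran, x2 = kg of maize.
Minimise 0.19x1 + 0.2x2 with:
  9x1 + 13.5x2 ≥ 27.9   (metabolisable energy)
  1.1x1 + 0.3x2 ≥ 1.4   (calcium)
  x1, x2 ≥ 0.
Both inputs are positive at the optimum. Binding constraints: metabolisable energy and calcium.
That vertex is x1 = 0.8667, x2 = 1.489.
Total cost: 0.19·0.8667 + 0.2·1.489 = 0.46247.

€0.462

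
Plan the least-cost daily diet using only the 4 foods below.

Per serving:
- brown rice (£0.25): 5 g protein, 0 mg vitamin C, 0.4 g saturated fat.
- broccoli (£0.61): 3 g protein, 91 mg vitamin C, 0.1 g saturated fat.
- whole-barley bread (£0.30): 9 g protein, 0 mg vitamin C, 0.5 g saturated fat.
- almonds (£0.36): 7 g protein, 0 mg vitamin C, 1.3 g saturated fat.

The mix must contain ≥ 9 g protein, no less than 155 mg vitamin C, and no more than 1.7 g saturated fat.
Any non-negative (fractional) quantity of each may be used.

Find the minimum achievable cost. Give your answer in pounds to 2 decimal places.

This is a linear program. Let x1 = servings of brown rice, x2 = servings of broccoli, x3 = servings of whole-barley bread, x4 = servings of almonds.
Minimize 0.25x1 + 0.61x2 + 0.3x3 + 0.36x4 s.t.:
  5x1 + 3x2 + 9x3 + 7x4 ≥ 9   (protein)
  91x2 ≥ 155   (vitamin C)
  0.4x1 + 0.1x2 + 0.5x3 + 1.3x4 ≤ 1.7   (saturated fat)
  x1, x2, x3, x4 ≥ 0.
The minimum-cost mix takes nothing from brown rice, almonds — only broccoli, whole-barley bread. There the protein and vitamin C constraints are tight.
That vertex is x2 = 1.703, x3 = 0.4322.
Total cost: 0.61·1.703 + 0.3·0.4322 = 1.1685.

£1.17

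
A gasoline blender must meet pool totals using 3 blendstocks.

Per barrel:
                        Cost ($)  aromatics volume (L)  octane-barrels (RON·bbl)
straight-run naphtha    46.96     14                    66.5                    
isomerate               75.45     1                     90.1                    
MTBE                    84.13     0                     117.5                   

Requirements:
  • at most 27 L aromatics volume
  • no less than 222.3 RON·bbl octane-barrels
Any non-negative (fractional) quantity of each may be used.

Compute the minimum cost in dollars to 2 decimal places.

Treat it as an LP. Let x1 = barrels of straight-run naphtha, x2 = barrels of isomerate, x3 = barrels of MTBE.
Minimise 46.96x1 + 75.45x2 + 84.13x3 with:
  14x1 + 1x2 ≤ 27   (aromatics volume)
  66.5x1 + 90.1x2 + 117.5x3 ≥ 222.3   (octane-barrels)
  x1, x2, x3 ≥ 0.
The optimal basis is {straight-run naphtha, MTBE}; isomerate drops out. The aromatics volume and octane-barrels requirements are met with equality.
Optimal quantities: straight-run naphtha = 1.9286 barrels, MTBE = 0.80043 barrels.
Cost = 46.96·1.9286 + 84.13·0.80043 = 157.9072.

$157.91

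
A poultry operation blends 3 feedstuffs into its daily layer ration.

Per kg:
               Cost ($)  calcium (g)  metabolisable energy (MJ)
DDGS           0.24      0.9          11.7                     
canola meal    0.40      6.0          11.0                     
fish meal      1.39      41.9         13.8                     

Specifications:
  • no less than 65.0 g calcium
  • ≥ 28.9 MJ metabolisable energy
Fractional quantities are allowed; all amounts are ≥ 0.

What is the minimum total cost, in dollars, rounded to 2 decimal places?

$2.29

Treat it as an LP. Let x1 = kg of DDGS, x2 = kg of canola meal, x3 = kg of fish meal.
Minimise 0.24x1 + 0.4x2 + 1.39x3 with:
  0.9x1 + 6x2 + 41.9x3 ≥ 65   (calcium)
  11.7x1 + 11x2 + 13.8x3 ≥ 28.9   (metabolisable energy)
  x1, x2, x3 ≥ 0.
At the optimum only DDGS, fish meal are positive (canola meal = 0). The calcium and metabolisable energy requirements are met with equality.
That vertex is x1 = 0.657, x3 = 1.537.
Hence cost = 0.24·0.657 + 1.39·1.537 = $2.2941.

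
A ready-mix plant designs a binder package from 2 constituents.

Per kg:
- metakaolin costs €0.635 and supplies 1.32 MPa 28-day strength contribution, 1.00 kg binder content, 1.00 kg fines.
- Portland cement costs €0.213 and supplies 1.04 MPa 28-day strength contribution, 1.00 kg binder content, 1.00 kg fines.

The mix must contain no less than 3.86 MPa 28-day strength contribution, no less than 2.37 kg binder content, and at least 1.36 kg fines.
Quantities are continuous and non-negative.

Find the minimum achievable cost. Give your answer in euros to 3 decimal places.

Treat it as an LP. Let x1 = kg of metakaolin, x2 = kg of Portland cement.
min 0.635x1 + 0.213x2 s.t.:
  1.32x1 + 1.04x2 ≥ 3.86   (28-day strength contribution)
  1x1 + 1x2 ≥ 2.37   (binder content)
  1x1 + 1x2 ≥ 1.36   (fines)
  x1, x2 ≥ 0.
The optimal basis is {Portland cement}; metakaolin drops out. There the 28-day strength contribution constraint is tight.
So Portland cement = 3.712 kg.
Cost = 0.213·3.712 = 0.79066.

€0.791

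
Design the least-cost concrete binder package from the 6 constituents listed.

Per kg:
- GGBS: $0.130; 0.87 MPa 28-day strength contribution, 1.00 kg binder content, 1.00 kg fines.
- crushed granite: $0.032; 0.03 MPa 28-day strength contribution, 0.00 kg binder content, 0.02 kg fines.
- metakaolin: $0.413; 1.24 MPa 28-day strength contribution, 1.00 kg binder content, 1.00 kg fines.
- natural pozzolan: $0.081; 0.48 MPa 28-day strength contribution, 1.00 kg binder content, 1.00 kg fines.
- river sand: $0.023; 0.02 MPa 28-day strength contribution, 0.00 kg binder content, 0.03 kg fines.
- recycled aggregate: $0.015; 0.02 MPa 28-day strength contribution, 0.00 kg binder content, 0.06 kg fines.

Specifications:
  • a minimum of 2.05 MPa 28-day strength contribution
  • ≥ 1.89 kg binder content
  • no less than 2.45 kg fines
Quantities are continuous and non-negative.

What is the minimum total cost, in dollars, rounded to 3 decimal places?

Let x1 = kg of GGBS, x2 = kg of crushed granite, x3 = kg of metakaolin, x4 = kg of natural pozzolan, x5 = kg of river sand, x6 = kg of recycled aggregate.
Minimize 0.13x1 + 0.032x2 + 0.413x3 + 0.081x4 + 0.023x5 + 0.015x6 with:
  0.87x1 + 0.03x2 + 1.24x3 + 0.48x4 + 0.02x5 + 0.02x6 ≥ 2.05   (28-day strength contribution)
  1x1 + 1x3 + 1x4 ≥ 1.89   (binder content)
  1x1 + 0.02x2 + 1x3 + 1x4 + 0.03x5 + 0.06x6 ≥ 2.45   (fines)
  x1, x2, x3, x4, x5, x6 ≥ 0.
The optimal basis is {GGBS, natural pozzolan}; crushed granite, metakaolin, river sand, recycled aggregate drop out. The 28-day strength contribution and fines requirements are met with equality.
Optimal quantities: GGBS = 2.241 kg, natural pozzolan = 0.209 kg.
Total cost: 0.13·2.241 + 0.081·0.209 = 0.30826.

$0.308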